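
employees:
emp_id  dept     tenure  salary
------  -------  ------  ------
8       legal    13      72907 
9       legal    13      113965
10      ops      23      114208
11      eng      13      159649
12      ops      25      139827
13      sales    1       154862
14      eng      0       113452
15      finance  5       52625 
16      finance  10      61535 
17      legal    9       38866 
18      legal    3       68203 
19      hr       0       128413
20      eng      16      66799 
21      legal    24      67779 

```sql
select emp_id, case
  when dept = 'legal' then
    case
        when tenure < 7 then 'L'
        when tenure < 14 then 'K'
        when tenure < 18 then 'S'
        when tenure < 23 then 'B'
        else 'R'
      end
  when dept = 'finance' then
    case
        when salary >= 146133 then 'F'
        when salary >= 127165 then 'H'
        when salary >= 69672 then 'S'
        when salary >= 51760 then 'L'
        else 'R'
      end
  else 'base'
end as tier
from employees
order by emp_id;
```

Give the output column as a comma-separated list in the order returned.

K, K, base, base, base, base, base, L, L, K, L, base, base, R

emp_id=8: dept='legal' → inner[tenure < 14] → K
emp_id=9: dept='legal' → inner[tenure < 14] → K
emp_id=10: dept='ops' → outer ELSE → base
emp_id=11: dept='eng' → outer ELSE → base
emp_id=12: dept='ops' → outer ELSE → base
emp_id=13: dept='sales' → outer ELSE → base
emp_id=14: dept='eng' → outer ELSE → base
emp_id=15: dept='finance' → inner[salary >= 51760] → L
emp_id=16: dept='finance' → inner[salary >= 51760] → L
emp_id=17: dept='legal' → inner[tenure < 14] → K
emp_id=18: dept='legal' → inner[tenure < 7] → L
emp_id=19: dept='hr' → outer ELSE → base
emp_id=20: dept='eng' → outer ELSE → base
emp_id=21: dept='legal' → inner[ELSE] → R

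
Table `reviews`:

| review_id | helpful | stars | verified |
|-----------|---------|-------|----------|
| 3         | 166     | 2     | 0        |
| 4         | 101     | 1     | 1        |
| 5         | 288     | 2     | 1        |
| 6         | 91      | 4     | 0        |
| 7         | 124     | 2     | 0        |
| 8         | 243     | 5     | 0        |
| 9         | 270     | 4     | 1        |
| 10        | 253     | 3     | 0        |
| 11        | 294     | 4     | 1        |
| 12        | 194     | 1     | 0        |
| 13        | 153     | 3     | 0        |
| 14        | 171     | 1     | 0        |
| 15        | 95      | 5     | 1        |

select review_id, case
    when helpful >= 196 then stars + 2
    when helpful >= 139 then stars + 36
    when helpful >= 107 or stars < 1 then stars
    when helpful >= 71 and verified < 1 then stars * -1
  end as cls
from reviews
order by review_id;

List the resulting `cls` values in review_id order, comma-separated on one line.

38, NULL, 4, -4, 2, 7, 6, 5, 6, 37, 39, 37, NULL

review_id=3: helpful >= 139 → 38
review_id=4: (no match → NULL) → NULL
review_id=5: helpful >= 196 → 4
review_id=6: helpful >= 71 and verified < 1 → -4
review_id=7: helpful >= 107 or stars < 1 → 2
review_id=8: helpful >= 196 → 7
review_id=9: helpful >= 196 → 6
review_id=10: helpful >= 196 → 5
review_id=11: helpful >= 196 → 6
review_id=12: helpful >= 139 → 37
review_id=13: helpful >= 139 → 39
review_id=14: helpful >= 139 → 37
review_id=15: (no match → NULL) → NULL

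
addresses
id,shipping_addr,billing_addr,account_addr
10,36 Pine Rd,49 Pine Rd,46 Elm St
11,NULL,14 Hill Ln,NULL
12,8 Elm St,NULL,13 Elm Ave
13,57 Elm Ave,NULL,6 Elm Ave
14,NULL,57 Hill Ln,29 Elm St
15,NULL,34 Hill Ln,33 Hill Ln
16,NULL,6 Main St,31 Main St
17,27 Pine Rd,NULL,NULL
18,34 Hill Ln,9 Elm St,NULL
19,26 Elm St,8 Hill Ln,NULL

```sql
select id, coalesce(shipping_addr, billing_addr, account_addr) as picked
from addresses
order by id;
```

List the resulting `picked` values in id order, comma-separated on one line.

36 Pine Rd, 14 Hill Ln, 8 Elm St, 57 Elm Ave, 57 Hill Ln, 34 Hill Ln, 6 Main St, 27 Pine Rd, 34 Hill Ln, 26 Elm St

id=10: shipping_addr=36 Pine Rd → 36 Pine Rd
id=11: shipping_addr=NULL, billing_addr=14 Hill Ln → 14 Hill Ln
id=12: shipping_addr=8 Elm St → 8 Elm St
id=13: shipping_addr=57 Elm Ave → 57 Elm Ave
id=14: shipping_addr=NULL, billing_addr=57 Hill Ln → 57 Hill Ln
id=15: shipping_addr=NULL, billing_addr=34 Hill Ln → 34 Hill Ln
id=16: shipping_addr=NULL, billing_addr=6 Main St → 6 Main St
id=17: shipping_addr=27 Pine Rd → 27 Pine Rd
id=18: shipping_addr=34 Hill Ln → 34 Hill Ln
id=19: shipping_addr=26 Elm St → 26 Elm St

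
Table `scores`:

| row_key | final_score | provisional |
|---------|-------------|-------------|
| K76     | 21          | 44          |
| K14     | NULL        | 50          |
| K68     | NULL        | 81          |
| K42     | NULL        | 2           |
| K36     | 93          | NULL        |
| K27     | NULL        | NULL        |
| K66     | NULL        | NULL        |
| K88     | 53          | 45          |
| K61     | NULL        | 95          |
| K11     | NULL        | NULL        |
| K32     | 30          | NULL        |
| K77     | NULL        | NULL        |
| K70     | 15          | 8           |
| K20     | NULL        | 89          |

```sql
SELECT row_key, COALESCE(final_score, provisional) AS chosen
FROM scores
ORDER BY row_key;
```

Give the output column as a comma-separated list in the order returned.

NULL, 50, 89, NULL, 30, 93, 2, 95, NULL, 81, 15, 21, NULL, 53

row_key=K11: final_score=NULL, provisional=NULL (all NULL) → NULL
row_key=K14: final_score=NULL, provisional=50 → 50
row_key=K20: final_score=NULL, provisional=89 → 89
row_key=K27: final_score=NULL, provisional=NULL (all NULL) → NULL
row_key=K32: final_score=30 → 30
row_key=K36: final_score=93 → 93
row_key=K42: final_score=NULL, provisional=2 → 2
row_key=K61: final_score=NULL, provisional=95 → 95
row_key=K66: final_score=NULL, provisional=NULL (all NULL) → NULL
row_key=K68: final_score=NULL, provisional=81 → 81
row_key=K70: final_score=15 → 15
row_key=K76: final_score=21 → 21
row_key=K77: final_score=NULL, provisional=NULL (all NULL) → NULL
row_key=K88: final_score=53 → 53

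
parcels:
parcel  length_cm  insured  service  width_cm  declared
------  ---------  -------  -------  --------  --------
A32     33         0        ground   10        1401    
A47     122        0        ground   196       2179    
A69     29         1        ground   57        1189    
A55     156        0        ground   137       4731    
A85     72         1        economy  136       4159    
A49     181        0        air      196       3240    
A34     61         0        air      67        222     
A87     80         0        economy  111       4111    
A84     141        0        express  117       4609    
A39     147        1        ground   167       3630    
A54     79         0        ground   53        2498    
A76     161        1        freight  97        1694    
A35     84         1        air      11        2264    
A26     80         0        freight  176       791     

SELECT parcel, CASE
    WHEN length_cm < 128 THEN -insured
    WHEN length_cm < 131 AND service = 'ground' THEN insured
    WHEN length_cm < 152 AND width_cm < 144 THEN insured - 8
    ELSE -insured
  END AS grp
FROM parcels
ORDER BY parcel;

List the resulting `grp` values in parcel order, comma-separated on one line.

0, 0, 0, -1, -1, 0, 0, 0, 0, -1, -1, -8, -1, 0

parcel=A26: length_cm < 128 → 0
parcel=A32: length_cm < 128 → 0
parcel=A34: length_cm < 128 → 0
parcel=A35: length_cm < 128 → -1
parcel=A39: ELSE → -1
parcel=A47: length_cm < 128 → 0
parcel=A49: ELSE → 0
parcel=A54: length_cm < 128 → 0
parcel=A55: ELSE → 0
parcel=A69: length_cm < 128 → -1
parcel=A76: ELSE → -1
parcel=A84: length_cm < 152 AND width_cm < 144 → -8
parcel=A85: length_cm < 128 → -1
parcel=A87: length_cm < 128 → 0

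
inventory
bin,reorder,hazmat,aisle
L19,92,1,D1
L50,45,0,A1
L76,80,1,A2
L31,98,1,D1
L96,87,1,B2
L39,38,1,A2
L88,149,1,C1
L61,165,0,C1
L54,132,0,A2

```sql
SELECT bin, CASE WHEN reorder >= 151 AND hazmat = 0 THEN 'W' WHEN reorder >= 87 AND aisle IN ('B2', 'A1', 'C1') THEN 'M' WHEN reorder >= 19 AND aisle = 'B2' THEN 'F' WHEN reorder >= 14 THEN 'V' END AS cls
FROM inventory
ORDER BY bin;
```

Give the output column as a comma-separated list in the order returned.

bin=L19: reorder >= 14 → V
bin=L31: reorder >= 14 → V
bin=L39: reorder >= 14 → V
bin=L50: reorder >= 14 → V
bin=L54: reorder >= 14 → V
bin=L61: reorder >= 151 AND hazmat = 0 → W
bin=L76: reorder >= 14 → V
bin=L88: reorder >= 87 AND aisle IN ('B2', 'A1', 'C1') → M
bin=L96: reorder >= 87 AND aisle IN ('B2', 'A1', 'C1') → M

V, V, V, V, V, W, V, M, M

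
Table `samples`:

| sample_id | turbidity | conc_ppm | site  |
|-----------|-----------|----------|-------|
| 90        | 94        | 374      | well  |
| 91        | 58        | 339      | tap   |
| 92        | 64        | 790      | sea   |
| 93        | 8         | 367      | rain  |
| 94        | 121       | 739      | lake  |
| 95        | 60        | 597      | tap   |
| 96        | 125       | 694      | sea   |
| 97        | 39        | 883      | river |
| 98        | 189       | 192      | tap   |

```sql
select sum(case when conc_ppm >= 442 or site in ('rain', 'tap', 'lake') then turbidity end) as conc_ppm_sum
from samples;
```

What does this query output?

664

sample_id=90: ✗
sample_id=91: ✓ → 58
sample_id=92: ✓ → 64
sample_id=93: ✓ → 8
sample_id=94: ✓ → 121
sample_id=95: ✓ → 60
sample_id=96: ✓ → 125
sample_id=97: ✓ → 39
sample_id=98: ✓ → 189
conc_ppm_sum = 58 + 64 + 8 + 121 + 60 + 125 + 39 + 189 = 664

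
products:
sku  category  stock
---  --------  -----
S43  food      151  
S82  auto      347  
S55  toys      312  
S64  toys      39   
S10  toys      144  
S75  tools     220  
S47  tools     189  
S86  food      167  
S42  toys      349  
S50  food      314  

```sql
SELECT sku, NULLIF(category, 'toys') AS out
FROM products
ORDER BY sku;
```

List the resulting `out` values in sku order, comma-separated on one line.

NULL, NULL, food, tools, food, NULL, NULL, tools, auto, food

sku=S10: category=toys vs toys: equal → NULL
sku=S42: category=toys vs toys: equal → NULL
sku=S43: category=food vs toys: differ → food
sku=S47: category=tools vs toys: differ → tools
sku=S50: category=food vs toys: differ → food
sku=S55: category=toys vs toys: equal → NULL
sku=S64: category=toys vs toys: equal → NULL
sku=S75: category=tools vs toys: differ → tools
sku=S82: category=auto vs toys: differ → auto
sku=S86: category=food vs toys: differ → food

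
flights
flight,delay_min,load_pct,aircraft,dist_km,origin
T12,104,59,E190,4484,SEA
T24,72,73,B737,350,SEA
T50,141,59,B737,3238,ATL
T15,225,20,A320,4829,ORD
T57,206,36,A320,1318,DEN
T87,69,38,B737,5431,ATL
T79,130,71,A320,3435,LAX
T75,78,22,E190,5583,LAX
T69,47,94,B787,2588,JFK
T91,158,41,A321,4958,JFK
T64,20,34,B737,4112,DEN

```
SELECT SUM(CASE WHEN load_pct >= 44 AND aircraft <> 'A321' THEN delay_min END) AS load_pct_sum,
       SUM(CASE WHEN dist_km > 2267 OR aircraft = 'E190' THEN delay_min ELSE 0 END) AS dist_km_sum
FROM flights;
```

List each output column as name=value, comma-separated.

load_pct_sum=494, dist_km_sum=972

[load_pct_sum: load_pct >= 44 AND aircraft <> 'A321']
flight=T12: ✓ → 104
flight=T24: ✓ → 72
flight=T50: ✓ → 141
flight=T15: ✗
flight=T57: ✗
flight=T87: ✗
flight=T79: ✓ → 130
flight=T75: ✗
flight=T69: ✓ → 47
flight=T91: ✗
flight=T64: ✗
load_pct_sum = 104 + 72 + 141 + 130 + 47 = 494
—
[dist_km_sum: dist_km > 2267 OR aircraft = 'E190']
flight=T12: ✓ → 104
flight=T24: ✗
flight=T50: ✓ → 141
flight=T15: ✓ → 225
flight=T57: ✗
flight=T87: ✓ → 69
flight=T79: ✓ → 130
flight=T75: ✓ → 78
flight=T69: ✓ → 47
flight=T91: ✓ → 158
flight=T64: ✓ → 20
dist_km_sum = 104 + 141 + 225 + 69 + 130 + 78 + 47 + 158 + 20 = 972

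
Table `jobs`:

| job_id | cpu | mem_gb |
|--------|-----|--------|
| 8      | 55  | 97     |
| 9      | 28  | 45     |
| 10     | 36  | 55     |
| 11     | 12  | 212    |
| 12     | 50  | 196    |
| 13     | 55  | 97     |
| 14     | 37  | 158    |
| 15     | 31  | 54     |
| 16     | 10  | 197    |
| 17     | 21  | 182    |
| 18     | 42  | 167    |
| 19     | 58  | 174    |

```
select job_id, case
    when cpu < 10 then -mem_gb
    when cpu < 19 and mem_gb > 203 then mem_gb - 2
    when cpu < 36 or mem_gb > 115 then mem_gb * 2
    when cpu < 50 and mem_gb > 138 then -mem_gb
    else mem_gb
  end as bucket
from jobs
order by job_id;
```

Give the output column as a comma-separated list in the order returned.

job_id=8: ELSE → 97
job_id=9: cpu < 36 or mem_gb > 115 → 90
job_id=10: ELSE → 55
job_id=11: cpu < 19 and mem_gb > 203 → 210
job_id=12: cpu < 36 or mem_gb > 115 → 392
job_id=13: ELSE → 97
job_id=14: cpu < 36 or mem_gb > 115 → 316
job_id=15: cpu < 36 or mem_gb > 115 → 108
job_id=16: cpu < 36 or mem_gb > 115 → 394
job_id=17: cpu < 36 or mem_gb > 115 → 364
job_id=18: cpu < 36 or mem_gb > 115 → 334
job_id=19: cpu < 36 or mem_gb > 115 → 348

97, 90, 55, 210, 392, 97, 316, 108, 394, 364, 334, 348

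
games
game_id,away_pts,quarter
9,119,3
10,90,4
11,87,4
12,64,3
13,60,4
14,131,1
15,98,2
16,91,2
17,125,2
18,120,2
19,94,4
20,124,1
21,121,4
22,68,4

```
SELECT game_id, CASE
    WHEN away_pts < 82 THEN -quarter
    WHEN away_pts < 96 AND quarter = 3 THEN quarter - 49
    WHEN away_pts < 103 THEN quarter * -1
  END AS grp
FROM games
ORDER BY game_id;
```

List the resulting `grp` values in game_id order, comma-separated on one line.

game_id=9: (no match → NULL) → NULL
game_id=10: away_pts < 103 → -4
game_id=11: away_pts < 103 → -4
game_id=12: away_pts < 82 → -3
game_id=13: away_pts < 82 → -4
game_id=14: (no match → NULL) → NULL
game_id=15: away_pts < 103 → -2
game_id=16: away_pts < 103 → -2
game_id=17: (no match → NULL) → NULL
game_id=18: (no match → NULL) → NULL
game_id=19: away_pts < 103 → -4
game_id=20: (no match → NULL) → NULL
game_id=21: (no match → NULL) → NULL
game_id=22: away_pts < 82 → -4

NULL, -4, -4, -3, -4, NULL, -2, -2, NULL, NULL, -4, NULL, NULL, -4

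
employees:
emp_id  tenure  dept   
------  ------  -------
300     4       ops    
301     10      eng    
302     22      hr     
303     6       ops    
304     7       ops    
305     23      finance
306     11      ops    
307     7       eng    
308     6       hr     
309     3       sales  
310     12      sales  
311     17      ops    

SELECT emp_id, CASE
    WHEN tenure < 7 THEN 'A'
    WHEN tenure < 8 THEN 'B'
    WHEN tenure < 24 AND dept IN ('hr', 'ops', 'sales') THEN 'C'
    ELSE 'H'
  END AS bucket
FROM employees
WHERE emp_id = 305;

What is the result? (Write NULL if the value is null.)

emp_id = 305: tenure=23, dept=finance.
tenure < 7 → false
tenure < 8 → false
tenure < 24 AND dept IN ('hr', 'ops', 'sales') → false
No prior WHEN matched → ELSE → H

H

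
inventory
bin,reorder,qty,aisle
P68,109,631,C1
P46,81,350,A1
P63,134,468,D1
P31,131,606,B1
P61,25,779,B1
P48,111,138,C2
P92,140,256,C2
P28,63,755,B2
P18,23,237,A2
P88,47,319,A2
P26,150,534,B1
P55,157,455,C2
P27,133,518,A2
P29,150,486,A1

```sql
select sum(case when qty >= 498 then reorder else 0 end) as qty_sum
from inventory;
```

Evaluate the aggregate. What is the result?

611

bin=P68: ✓ → 109
bin=P46: ✗
bin=P63: ✗
bin=P31: ✓ → 131
bin=P61: ✓ → 25
bin=P48: ✗
bin=P92: ✗
bin=P28: ✓ → 63
bin=P18: ✗
bin=P88: ✗
bin=P26: ✓ → 150
bin=P55: ✗
bin=P27: ✓ → 133
bin=P29: ✗
qty_sum = 109 + 131 + 25 + 63 + 150 + 133 = 611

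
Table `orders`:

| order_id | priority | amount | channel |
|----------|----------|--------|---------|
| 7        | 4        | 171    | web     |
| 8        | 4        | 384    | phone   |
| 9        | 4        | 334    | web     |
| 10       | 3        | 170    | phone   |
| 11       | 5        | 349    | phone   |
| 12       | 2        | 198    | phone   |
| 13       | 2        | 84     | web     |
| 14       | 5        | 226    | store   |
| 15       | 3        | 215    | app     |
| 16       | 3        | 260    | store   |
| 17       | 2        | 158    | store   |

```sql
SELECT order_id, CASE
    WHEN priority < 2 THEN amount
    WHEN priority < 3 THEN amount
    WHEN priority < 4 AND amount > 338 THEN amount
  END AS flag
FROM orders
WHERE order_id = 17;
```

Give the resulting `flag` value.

order_id = 17: priority=2, amount=158, channel=store.
priority < 2 → false
priority < 3 → true → 158

158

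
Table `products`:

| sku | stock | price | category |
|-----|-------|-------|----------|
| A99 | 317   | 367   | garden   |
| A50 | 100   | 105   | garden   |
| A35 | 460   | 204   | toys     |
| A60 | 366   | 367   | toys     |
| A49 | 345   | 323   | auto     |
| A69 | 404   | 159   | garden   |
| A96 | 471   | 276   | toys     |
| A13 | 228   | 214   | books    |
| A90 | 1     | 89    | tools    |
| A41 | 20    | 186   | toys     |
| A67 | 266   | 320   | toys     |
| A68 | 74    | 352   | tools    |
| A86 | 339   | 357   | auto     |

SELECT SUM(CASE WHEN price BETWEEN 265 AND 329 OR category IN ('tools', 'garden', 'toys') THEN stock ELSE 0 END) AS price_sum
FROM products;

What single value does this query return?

sku=A99: ✓ → 317
sku=A50: ✓ → 100
sku=A35: ✓ → 460
sku=A60: ✓ → 366
sku=A49: ✓ → 345
sku=A69: ✓ → 404
sku=A96: ✓ → 471
sku=A13: ✗
sku=A90: ✓ → 1
sku=A41: ✓ → 20
sku=A67: ✓ → 266
sku=A68: ✓ → 74
sku=A86: ✗
price_sum = 317 + 100 + 460 + 366 + 345 + 404 + 471 + 1 + 20 + 266 + 74 = 2824

2824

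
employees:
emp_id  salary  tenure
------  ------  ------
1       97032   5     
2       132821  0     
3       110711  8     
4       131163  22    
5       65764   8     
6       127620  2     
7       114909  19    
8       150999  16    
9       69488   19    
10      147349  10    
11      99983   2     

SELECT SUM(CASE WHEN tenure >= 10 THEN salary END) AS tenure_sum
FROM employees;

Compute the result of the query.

emp_id=1: ✗
emp_id=2: ✗
emp_id=3: ✗
emp_id=4: ✓ → 131163
emp_id=5: ✗
emp_id=6: ✗
emp_id=7: ✓ → 114909
emp_id=8: ✓ → 150999
emp_id=9: ✓ → 69488
emp_id=10: ✓ → 147349
emp_id=11: ✗
tenure_sum = 131163 + 114909 + 150999 + 69488 + 147349 = 613908

613908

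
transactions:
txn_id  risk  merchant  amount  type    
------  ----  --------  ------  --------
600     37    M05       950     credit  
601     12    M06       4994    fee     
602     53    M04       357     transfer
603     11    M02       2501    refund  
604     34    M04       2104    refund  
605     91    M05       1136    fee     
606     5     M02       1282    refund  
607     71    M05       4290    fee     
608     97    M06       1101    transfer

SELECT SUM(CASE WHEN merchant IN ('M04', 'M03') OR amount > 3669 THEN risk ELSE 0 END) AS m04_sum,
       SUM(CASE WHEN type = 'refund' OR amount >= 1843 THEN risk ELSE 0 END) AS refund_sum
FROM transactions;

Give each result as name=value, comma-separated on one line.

[m04_sum: merchant IN ('M04', 'M03') OR amount > 3669]
txn_id=600: ✗
txn_id=601: ✓ → 12
txn_id=602: ✓ → 53
txn_id=603: ✗
txn_id=604: ✓ → 34
txn_id=605: ✗
txn_id=606: ✗
txn_id=607: ✓ → 71
txn_id=608: ✗
m04_sum = 12 + 53 + 34 + 71 = 170
—
[refund_sum: type = 'refund' OR amount >= 1843]
txn_id=600: ✗
txn_id=601: ✓ → 12
txn_id=602: ✗
txn_id=603: ✓ → 11
txn_id=604: ✓ → 34
txn_id=605: ✗
txn_id=606: ✓ → 5
txn_id=607: ✓ → 71
txn_id=608: ✗
refund_sum = 12 + 11 + 34 + 5 + 71 = 133

m04_sum=170, refund_sum=133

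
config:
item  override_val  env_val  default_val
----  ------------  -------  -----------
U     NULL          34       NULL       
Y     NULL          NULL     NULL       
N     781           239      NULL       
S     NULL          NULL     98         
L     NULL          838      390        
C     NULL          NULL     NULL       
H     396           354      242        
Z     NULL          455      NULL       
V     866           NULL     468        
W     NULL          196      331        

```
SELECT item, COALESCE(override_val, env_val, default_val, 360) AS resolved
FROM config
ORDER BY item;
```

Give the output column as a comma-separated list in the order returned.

360, 396, 838, 781, 98, 34, 866, 196, 360, 455

item=C: override_val=NULL, env_val=NULL, default_val=NULL, → literal 360 → 360
item=H: override_val=396 → 396
item=L: override_val=NULL, env_val=838 → 838
item=N: override_val=781 → 781
item=S: override_val=NULL, env_val=NULL, default_val=98 → 98
item=U: override_val=NULL, env_val=34 → 34
item=V: override_val=866 → 866
item=W: override_val=NULL, env_val=196 → 196
item=Y: override_val=NULL, env_val=NULL, default_val=NULL, → literal 360 → 360
item=Z: override_val=NULL, env_val=455 → 455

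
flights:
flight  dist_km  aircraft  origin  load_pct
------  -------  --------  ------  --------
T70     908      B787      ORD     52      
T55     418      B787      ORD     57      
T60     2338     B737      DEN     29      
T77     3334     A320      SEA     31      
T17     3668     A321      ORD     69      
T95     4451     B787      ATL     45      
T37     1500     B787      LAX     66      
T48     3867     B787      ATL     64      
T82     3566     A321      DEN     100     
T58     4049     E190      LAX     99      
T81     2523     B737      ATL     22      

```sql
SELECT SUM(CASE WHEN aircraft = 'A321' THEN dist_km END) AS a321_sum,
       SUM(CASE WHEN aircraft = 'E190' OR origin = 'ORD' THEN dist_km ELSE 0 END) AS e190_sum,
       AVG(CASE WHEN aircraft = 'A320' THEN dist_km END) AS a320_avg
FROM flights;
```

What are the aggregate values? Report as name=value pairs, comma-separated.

[a321_sum: aircraft = 'A321']
flight=T70: ✗
flight=T55: ✗
flight=T60: ✗
flight=T77: ✗
flight=T17: ✓ → 3668
flight=T95: ✗
flight=T37: ✗
flight=T48: ✗
flight=T82: ✓ → 3566
flight=T58: ✗
flight=T81: ✗
a321_sum = 3668 + 3566 = 7234
—
[e190_sum: aircraft = 'E190' OR origin = 'ORD']
flight=T70: ✓ → 908
flight=T55: ✓ → 418
flight=T60: ✗
flight=T77: ✗
flight=T17: ✓ → 3668
flight=T95: ✗
flight=T37: ✗
flight=T48: ✗
flight=T82: ✗
flight=T58: ✓ → 4049
flight=T81: ✗
e190_sum = 908 + 418 + 3668 + 4049 = 9043
—
[a320_avg: aircraft = 'A320']
flight=T70: ✗
flight=T55: ✗
flight=T60: ✗
flight=T77: ✓ → 3334
flight=T17: ✗
flight=T95: ✗
flight=T37: ✗
flight=T48: ✗
flight=T82: ✗
flight=T58: ✗
flight=T81: ✗
a320_avg = 3334

a321_sum=7234, e190_sum=9043, a320_avg=3334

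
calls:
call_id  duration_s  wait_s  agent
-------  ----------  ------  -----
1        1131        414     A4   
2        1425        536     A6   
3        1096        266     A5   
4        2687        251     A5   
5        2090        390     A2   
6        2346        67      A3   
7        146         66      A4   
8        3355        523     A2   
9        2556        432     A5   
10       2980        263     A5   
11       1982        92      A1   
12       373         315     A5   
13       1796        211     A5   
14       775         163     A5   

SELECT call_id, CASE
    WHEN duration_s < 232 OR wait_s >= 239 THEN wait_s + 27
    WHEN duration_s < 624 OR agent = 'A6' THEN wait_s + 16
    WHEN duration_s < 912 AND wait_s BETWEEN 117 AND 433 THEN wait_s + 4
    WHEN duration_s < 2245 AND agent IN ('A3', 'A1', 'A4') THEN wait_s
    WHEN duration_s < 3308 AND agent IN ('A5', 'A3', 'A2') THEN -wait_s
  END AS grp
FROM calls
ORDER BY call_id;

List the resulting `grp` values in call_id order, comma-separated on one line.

call_id=1: duration_s < 232 OR wait_s >= 239 → 441
call_id=2: duration_s < 232 OR wait_s >= 239 → 563
call_id=3: duration_s < 232 OR wait_s >= 239 → 293
call_id=4: duration_s < 232 OR wait_s >= 239 → 278
call_id=5: duration_s < 232 OR wait_s >= 239 → 417
call_id=6: duration_s < 3308 AND agent IN ('A5', 'A3', 'A2') → -67
call_id=7: duration_s < 232 OR wait_s >= 239 → 93
call_id=8: duration_s < 232 OR wait_s >= 239 → 550
call_id=9: duration_s < 232 OR wait_s >= 239 → 459
call_id=10: duration_s < 232 OR wait_s >= 239 → 290
call_id=11: duration_s < 2245 AND agent IN ('A3', 'A1', 'A4') → 92
call_id=12: duration_s < 232 OR wait_s >= 239 → 342
call_id=13: duration_s < 3308 AND agent IN ('A5', 'A3', 'A2') → -211
call_id=14: duration_s < 912 AND wait_s BETWEEN 117 AND 433 → 167

441, 563, 293, 278, 417, -67, 93, 550, 459, 290, 92, 342, -211, 167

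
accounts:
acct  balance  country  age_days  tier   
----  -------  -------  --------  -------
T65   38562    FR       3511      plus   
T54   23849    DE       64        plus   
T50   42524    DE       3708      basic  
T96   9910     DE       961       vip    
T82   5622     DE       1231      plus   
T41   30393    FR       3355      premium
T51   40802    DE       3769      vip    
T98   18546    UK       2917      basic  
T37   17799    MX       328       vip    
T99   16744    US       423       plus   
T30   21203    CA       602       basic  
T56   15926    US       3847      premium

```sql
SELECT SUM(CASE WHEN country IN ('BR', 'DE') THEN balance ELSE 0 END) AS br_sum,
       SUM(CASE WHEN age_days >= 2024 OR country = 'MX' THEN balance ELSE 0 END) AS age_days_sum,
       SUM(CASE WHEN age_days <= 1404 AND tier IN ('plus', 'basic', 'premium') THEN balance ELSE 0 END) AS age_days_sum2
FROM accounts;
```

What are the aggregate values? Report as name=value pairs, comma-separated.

[br_sum: country IN ('BR', 'DE')]
acct=T65: ✗
acct=T54: ✓ → 23849
acct=T50: ✓ → 42524
acct=T96: ✓ → 9910
acct=T82: ✓ → 5622
acct=T41: ✗
acct=T51: ✓ → 40802
acct=T98: ✗
acct=T37: ✗
acct=T99: ✗
acct=T30: ✗
acct=T56: ✗
br_sum = 23849 + 42524 + 9910 + 5622 + 40802 = 122707
—
[age_days_sum: age_days >= 2024 OR country = 'MX']
acct=T65: ✓ → 38562
acct=T54: ✗
acct=T50: ✓ → 42524
acct=T96: ✗
acct=T82: ✗
acct=T41: ✓ → 30393
acct=T51: ✓ → 40802
acct=T98: ✓ → 18546
acct=T37: ✓ → 17799
acct=T99: ✗
acct=T30: ✗
acct=T56: ✓ → 15926
age_days_sum = 38562 + 42524 + 30393 + 40802 + 18546 + 17799 + 15926 = 204552
—
[age_days_sum2: age_days <= 1404 AND tier IN ('plus', 'basic', 'premium')]
acct=T65: ✗
acct=T54: ✓ → 23849
acct=T50: ✗
acct=T96: ✗
acct=T82: ✓ → 5622
acct=T41: ✗
acct=T51: ✗
acct=T98: ✗
acct=T37: ✗
acct=T99: ✓ → 16744
acct=T30: ✓ → 21203
acct=T56: ✗
age_days_sum2 = 23849 + 5622 + 16744 + 21203 = 67418

br_sum=122707, age_days_sum=204552, age_days_sum2=67418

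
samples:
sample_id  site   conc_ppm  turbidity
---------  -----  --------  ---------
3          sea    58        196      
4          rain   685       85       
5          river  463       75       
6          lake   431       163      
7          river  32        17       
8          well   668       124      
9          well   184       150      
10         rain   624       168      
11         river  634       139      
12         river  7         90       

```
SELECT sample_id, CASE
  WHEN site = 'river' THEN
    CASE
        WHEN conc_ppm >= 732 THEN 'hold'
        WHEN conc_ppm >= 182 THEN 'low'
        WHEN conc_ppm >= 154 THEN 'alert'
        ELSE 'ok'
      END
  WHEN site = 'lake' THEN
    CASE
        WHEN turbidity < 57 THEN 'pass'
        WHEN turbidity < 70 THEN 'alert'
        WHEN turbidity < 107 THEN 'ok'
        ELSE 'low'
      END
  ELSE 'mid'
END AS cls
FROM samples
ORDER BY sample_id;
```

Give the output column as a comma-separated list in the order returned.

mid, mid, low, low, ok, mid, mid, mid, low, ok

sample_id=3: site='sea' → outer ELSE → mid
sample_id=4: site='rain' → outer ELSE → mid
sample_id=5: site='river' → inner[conc_ppm >= 182] → low
sample_id=6: site='lake' → inner[ELSE] → low
sample_id=7: site='river' → inner[ELSE] → ok
sample_id=8: site='well' → outer ELSE → mid
sample_id=9: site='well' → outer ELSE → mid
sample_id=10: site='rain' → outer ELSE → mid
sample_id=11: site='river' → inner[conc_ppm >= 182] → low
sample_id=12: site='river' → inner[ELSE] → ok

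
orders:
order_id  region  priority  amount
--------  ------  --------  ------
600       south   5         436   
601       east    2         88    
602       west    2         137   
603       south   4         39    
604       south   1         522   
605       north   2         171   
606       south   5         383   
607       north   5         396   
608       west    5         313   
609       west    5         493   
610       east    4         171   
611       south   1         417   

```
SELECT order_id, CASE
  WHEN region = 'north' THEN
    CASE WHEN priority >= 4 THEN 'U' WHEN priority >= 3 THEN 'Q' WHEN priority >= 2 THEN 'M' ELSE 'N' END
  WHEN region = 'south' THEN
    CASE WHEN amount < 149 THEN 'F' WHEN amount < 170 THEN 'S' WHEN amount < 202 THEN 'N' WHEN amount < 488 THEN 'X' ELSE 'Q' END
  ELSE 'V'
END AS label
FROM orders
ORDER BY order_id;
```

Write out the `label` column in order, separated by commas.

order_id=600: region='south' → inner[amount < 488] → X
order_id=601: region='east' → outer ELSE → V
order_id=602: region='west' → outer ELSE → V
order_id=603: region='south' → inner[amount < 149] → F
order_id=604: region='south' → inner[ELSE] → Q
order_id=605: region='north' → inner[priority >= 2] → M
order_id=606: region='south' → inner[amount < 488] → X
order_id=607: region='north' → inner[priority >= 4] → U
order_id=608: region='west' → outer ELSE → V
order_id=609: region='west' → outer ELSE → V
order_id=610: region='east' → outer ELSE → V
order_id=611: region='south' → inner[amount < 488] → X

X, V, V, F, Q, M, X, U, V, V, V, X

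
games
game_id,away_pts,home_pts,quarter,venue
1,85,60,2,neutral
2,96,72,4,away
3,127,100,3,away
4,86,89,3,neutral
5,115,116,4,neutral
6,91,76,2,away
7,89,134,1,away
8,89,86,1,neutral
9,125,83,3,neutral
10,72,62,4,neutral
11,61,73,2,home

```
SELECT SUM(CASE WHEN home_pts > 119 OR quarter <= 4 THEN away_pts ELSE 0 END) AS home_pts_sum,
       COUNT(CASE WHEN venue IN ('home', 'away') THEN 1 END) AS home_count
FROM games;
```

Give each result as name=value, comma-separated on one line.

[home_pts_sum: home_pts > 119 OR quarter <= 4]
game_id=1: ✓ → 85
game_id=2: ✓ → 96
game_id=3: ✓ → 127
game_id=4: ✓ → 86
game_id=5: ✓ → 115
game_id=6: ✓ → 91
game_id=7: ✓ → 89
game_id=8: ✓ → 89
game_id=9: ✓ → 125
game_id=10: ✓ → 72
game_id=11: ✓ → 61
home_pts_sum = 85 + 96 + 127 + 86 + 115 + 91 + 89 + 89 + 125 + 72 + 61 = 1036
—
[home_count: venue IN ('home', 'away')]
game_id=1: ✗
game_id=2: ✓ → 1
game_id=3: ✓ → 1
game_id=4: ✗
game_id=5: ✗
game_id=6: ✓ → 1
game_id=7: ✓ → 1
game_id=8: ✗
game_id=9: ✗
game_id=10: ✗
game_id=11: ✓ → 1
home_count = COUNT(1, 1, 1, 1, 1) = 5

home_pts_sum=1036, home_count=5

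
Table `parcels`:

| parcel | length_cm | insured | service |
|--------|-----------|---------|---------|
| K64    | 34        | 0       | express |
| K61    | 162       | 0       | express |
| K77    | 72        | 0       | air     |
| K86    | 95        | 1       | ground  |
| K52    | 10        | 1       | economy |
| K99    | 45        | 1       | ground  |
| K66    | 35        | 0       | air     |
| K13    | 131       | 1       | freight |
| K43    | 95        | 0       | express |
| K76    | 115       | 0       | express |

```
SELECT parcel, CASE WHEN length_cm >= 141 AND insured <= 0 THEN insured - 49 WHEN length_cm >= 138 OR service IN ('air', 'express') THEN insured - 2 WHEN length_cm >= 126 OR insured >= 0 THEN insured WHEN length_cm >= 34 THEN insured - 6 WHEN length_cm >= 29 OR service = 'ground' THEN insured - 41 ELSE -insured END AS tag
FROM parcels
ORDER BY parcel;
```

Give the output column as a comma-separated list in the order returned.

parcel=K13: length_cm >= 126 OR insured >= 0 → 1
parcel=K43: length_cm >= 138 OR service IN ('air', 'express') → -2
parcel=K52: length_cm >= 126 OR insured >= 0 → 1
parcel=K61: length_cm >= 141 AND insured <= 0 → -49
parcel=K64: length_cm >= 138 OR service IN ('air', 'express') → -2
parcel=K66: length_cm >= 138 OR service IN ('air', 'express') → -2
parcel=K76: length_cm >= 138 OR service IN ('air', 'express') → -2
parcel=K77: length_cm >= 138 OR service IN ('air', 'express') → -2
parcel=K86: length_cm >= 126 OR insured >= 0 → 1
parcel=K99: length_cm >= 126 OR insured >= 0 → 1

1, -2, 1, -49, -2, -2, -2, -2, 1, 1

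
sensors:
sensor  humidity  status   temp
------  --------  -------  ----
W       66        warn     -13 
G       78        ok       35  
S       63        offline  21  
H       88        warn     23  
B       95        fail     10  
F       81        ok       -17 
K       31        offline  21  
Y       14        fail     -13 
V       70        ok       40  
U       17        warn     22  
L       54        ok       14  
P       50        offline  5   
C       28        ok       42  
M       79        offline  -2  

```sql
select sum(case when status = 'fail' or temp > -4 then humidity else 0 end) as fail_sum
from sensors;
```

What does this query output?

667

sensor=W: ✗
sensor=G: ✓ → 78
sensor=S: ✓ → 63
sensor=H: ✓ → 88
sensor=B: ✓ → 95
sensor=F: ✗
sensor=K: ✓ → 31
sensor=Y: ✓ → 14
sensor=V: ✓ → 70
sensor=U: ✓ → 17
sensor=L: ✓ → 54
sensor=P: ✓ → 50
sensor=C: ✓ → 28
sensor=M: ✓ → 79
fail_sum = 78 + 63 + 88 + 95 + 31 + 14 + 70 + 17 + 54 + 50 + 28 + 79 = 667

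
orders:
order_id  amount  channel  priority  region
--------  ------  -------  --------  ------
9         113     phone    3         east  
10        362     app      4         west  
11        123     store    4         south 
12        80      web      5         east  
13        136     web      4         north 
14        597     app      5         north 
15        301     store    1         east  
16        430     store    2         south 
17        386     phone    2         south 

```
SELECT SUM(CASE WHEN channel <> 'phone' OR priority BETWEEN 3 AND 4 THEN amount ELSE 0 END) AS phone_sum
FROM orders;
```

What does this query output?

order_id=9: ✓ → 113
order_id=10: ✓ → 362
order_id=11: ✓ → 123
order_id=12: ✓ → 80
order_id=13: ✓ → 136
order_id=14: ✓ → 597
order_id=15: ✓ → 301
order_id=16: ✓ → 430
order_id=17: ✗
phone_sum = 113 + 362 + 123 + 80 + 136 + 597 + 301 + 430 = 2142

2142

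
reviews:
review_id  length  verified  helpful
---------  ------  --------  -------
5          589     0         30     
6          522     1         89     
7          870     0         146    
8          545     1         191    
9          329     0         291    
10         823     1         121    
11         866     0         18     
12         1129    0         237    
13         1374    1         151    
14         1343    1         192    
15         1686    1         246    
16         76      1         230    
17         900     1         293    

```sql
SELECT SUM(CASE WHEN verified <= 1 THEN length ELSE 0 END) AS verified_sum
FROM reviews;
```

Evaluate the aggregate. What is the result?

review_id=5: ✓ → 589
review_id=6: ✓ → 522
review_id=7: ✓ → 870
review_id=8: ✓ → 545
review_id=9: ✓ → 329
review_id=10: ✓ → 823
review_id=11: ✓ → 866
review_id=12: ✓ → 1129
review_id=13: ✓ → 1374
review_id=14: ✓ → 1343
review_id=15: ✓ → 1686
review_id=16: ✓ → 76
review_id=17: ✓ → 900
verified_sum = 589 + 522 + 870 + 545 + 329 + 823 + 866 + 1129 + 1374 + 1343 + 1686 + 76 + 900 = 11052

11052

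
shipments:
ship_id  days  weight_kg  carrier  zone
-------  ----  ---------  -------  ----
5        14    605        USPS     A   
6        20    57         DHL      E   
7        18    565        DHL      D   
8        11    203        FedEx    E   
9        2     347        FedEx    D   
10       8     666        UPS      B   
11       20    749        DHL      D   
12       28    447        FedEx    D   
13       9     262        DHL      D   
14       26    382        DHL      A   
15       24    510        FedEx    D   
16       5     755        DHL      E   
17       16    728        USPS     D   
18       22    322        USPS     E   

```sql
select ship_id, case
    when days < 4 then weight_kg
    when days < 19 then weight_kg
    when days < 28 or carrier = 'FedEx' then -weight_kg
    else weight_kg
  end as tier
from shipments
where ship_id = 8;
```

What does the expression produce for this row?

ship_id = 8: days=11, weight_kg=203, carrier=FedEx, zone=E.
days < 4 → false
days < 19 → true → 203

203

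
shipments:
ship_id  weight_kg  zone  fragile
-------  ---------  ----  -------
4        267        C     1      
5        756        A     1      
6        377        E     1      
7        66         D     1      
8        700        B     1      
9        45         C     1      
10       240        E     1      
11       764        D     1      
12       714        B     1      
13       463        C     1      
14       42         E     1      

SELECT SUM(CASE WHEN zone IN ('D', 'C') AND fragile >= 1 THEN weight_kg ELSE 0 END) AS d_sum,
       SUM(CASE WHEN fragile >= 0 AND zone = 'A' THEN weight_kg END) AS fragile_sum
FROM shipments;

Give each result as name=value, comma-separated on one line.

[d_sum: zone IN ('D', 'C') AND fragile >= 1]
ship_id=4: ✓ → 267
ship_id=5: ✗
ship_id=6: ✗
ship_id=7: ✓ → 66
ship_id=8: ✗
ship_id=9: ✓ → 45
ship_id=10: ✗
ship_id=11: ✓ → 764
ship_id=12: ✗
ship_id=13: ✓ → 463
ship_id=14: ✗
d_sum = 267 + 66 + 45 + 764 + 463 = 1605
—
[fragile_sum: fragile >= 0 AND zone = 'A']
ship_id=4: ✗
ship_id=5: ✓ → 756
ship_id=6: ✗
ship_id=7: ✗
ship_id=8: ✗
ship_id=9: ✗
ship_id=10: ✗
ship_id=11: ✗
ship_id=12: ✗
ship_id=13: ✗
ship_id=14: ✗
fragile_sum = 756

d_sum=1605, fragile_sum=756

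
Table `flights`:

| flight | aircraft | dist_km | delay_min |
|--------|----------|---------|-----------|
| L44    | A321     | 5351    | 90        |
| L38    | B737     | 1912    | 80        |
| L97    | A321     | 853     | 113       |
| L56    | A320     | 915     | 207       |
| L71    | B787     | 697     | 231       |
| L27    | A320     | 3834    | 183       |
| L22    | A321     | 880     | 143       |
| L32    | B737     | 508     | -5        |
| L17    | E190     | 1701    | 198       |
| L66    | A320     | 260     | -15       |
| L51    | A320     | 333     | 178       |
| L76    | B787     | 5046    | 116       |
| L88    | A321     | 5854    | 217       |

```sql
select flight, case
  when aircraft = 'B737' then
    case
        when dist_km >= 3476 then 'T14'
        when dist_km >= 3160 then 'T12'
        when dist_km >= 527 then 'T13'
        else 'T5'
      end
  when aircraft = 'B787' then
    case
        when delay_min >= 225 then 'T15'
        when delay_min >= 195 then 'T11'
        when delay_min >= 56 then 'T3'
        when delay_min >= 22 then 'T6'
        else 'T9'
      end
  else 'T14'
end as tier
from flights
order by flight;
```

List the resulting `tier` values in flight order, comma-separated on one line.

flight=L17: aircraft='E190' → outer ELSE → T14
flight=L22: aircraft='A321' → outer ELSE → T14
flight=L27: aircraft='A320' → outer ELSE → T14
flight=L32: aircraft='B737' → inner[ELSE] → T5
flight=L38: aircraft='B737' → inner[dist_km >= 527] → T13
flight=L44: aircraft='A321' → outer ELSE → T14
flight=L51: aircraft='A320' → outer ELSE → T14
flight=L56: aircraft='A320' → outer ELSE → T14
flight=L66: aircraft='A320' → outer ELSE → T14
flight=L71: aircraft='B787' → inner[delay_min >= 225] → T15
flight=L76: aircraft='B787' → inner[delay_min >= 56] → T3
flight=L88: aircraft='A321' → outer ELSE → T14
flight=L97: aircraft='A321' → outer ELSE → T14

T14, T14, T14, T5, T13, T14, T14, T14, T14, T15, T3, T14, T14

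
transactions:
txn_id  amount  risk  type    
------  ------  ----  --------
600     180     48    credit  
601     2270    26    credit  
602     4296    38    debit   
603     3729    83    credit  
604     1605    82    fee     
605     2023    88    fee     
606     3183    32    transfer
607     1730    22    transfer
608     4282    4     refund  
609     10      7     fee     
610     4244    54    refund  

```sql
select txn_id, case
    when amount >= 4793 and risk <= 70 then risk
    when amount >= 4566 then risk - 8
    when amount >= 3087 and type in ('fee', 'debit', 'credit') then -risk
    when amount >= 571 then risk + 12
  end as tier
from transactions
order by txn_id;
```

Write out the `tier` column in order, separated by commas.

txn_id=600: (no match → NULL) → NULL
txn_id=601: amount >= 571 → 38
txn_id=602: amount >= 3087 and type in ('fee', 'debit', 'credit') → -38
txn_id=603: amount >= 3087 and type in ('fee', 'debit', 'credit') → -83
txn_id=604: amount >= 571 → 94
txn_id=605: amount >= 571 → 100
txn_id=606: amount >= 571 → 44
txn_id=607: amount >= 571 → 34
txn_id=608: amount >= 571 → 16
txn_id=609: (no match → NULL) → NULL
txn_id=610: amount >= 571 → 66

NULL, 38, -38, -83, 94, 100, 44, 34, 16, NULL, 66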